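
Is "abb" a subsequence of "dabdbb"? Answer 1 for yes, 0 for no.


Check if "abb" is a subsequence of "dabdbb"
Greedy scan:
  Position 0 ('d'): no match needed
  Position 1 ('a'): matches sub[0] = 'a'
  Position 2 ('b'): matches sub[1] = 'b'
  Position 3 ('d'): no match needed
  Position 4 ('b'): matches sub[2] = 'b'
  Position 5 ('b'): no match needed
All 3 characters matched => is a subsequence

1


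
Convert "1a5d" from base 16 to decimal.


Input: "1a5d" in base 16
Positional expansion:
  Digit '1' (value 1) x 16^3 = 4096
  Digit 'a' (value 10) x 16^2 = 2560
  Digit '5' (value 5) x 16^1 = 80
  Digit 'd' (value 13) x 16^0 = 13
Sum = 6749

6749


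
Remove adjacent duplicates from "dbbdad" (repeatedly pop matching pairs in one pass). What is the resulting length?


Input: dbbdad
Stack-based adjacent duplicate removal:
  Read 'd': push. Stack: d
  Read 'b': push. Stack: db
  Read 'b': matches stack top 'b' => pop. Stack: d
  Read 'd': matches stack top 'd' => pop. Stack: (empty)
  Read 'a': push. Stack: a
  Read 'd': push. Stack: ad
Final stack: "ad" (length 2)

2


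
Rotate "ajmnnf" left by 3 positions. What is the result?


Input: "ajmnnf", rotate left by 3
First 3 characters: "ajm"
Remaining characters: "nnf"
Concatenate remaining + first: "nnf" + "ajm" = "nnfajm"

nnfajm


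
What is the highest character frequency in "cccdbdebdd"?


Input: cccdbdebdd
Character counts:
  'b': 2
  'c': 3
  'd': 4
  'e': 1
Maximum frequency: 4

4


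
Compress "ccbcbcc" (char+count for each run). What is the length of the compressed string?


Input: ccbcbcc
Runs:
  'c' x 2 => "c2"
  'b' x 1 => "b1"
  'c' x 1 => "c1"
  'b' x 1 => "b1"
  'c' x 2 => "c2"
Compressed: "c2b1c1b1c2"
Compressed length: 10

10


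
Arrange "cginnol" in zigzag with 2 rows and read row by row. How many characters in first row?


Zigzag "cginnol" into 2 rows:
Placing characters:
  'c' => row 0
  'g' => row 1
  'i' => row 0
  'n' => row 1
  'n' => row 0
  'o' => row 1
  'l' => row 0
Rows:
  Row 0: "cinl"
  Row 1: "gno"
First row length: 4

4


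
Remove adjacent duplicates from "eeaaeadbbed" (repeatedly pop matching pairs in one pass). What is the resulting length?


Input: eeaaeadbbed
Stack-based adjacent duplicate removal:
  Read 'e': push. Stack: e
  Read 'e': matches stack top 'e' => pop. Stack: (empty)
  Read 'a': push. Stack: a
  Read 'a': matches stack top 'a' => pop. Stack: (empty)
  Read 'e': push. Stack: e
  Read 'a': push. Stack: ea
  Read 'd': push. Stack: ead
  Read 'b': push. Stack: eadb
  Read 'b': matches stack top 'b' => pop. Stack: ead
  Read 'e': push. Stack: eade
  Read 'd': push. Stack: eaded
Final stack: "eaded" (length 5)

5


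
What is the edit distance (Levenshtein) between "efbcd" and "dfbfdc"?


Computing edit distance: "efbcd" -> "dfbfdc"
DP table:
           d    f    b    f    d    c
      0    1    2    3    4    5    6
  e   1    1    2    3    4    5    6
  f   2    2    1    2    3    4    5
  b   3    3    2    1    2    3    4
  c   4    4    3    2    2    3    3
  d   5    4    4    3    3    2    3
Edit distance = dp[5][6] = 3

3


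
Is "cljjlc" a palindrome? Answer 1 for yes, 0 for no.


Input: cljjlc
Reversed: cljjlc
  Compare pos 0 ('c') with pos 5 ('c'): match
  Compare pos 1 ('l') with pos 4 ('l'): match
  Compare pos 2 ('j') with pos 3 ('j'): match
Result: palindrome

1


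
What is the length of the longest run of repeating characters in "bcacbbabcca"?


Input: "bcacbbabcca"
Scanning for longest run:
  Position 1 ('c'): new char, reset run to 1
  Position 2 ('a'): new char, reset run to 1
  Position 3 ('c'): new char, reset run to 1
  Position 4 ('b'): new char, reset run to 1
  Position 5 ('b'): continues run of 'b', length=2
  Position 6 ('a'): new char, reset run to 1
  Position 7 ('b'): new char, reset run to 1
  Position 8 ('c'): new char, reset run to 1
  Position 9 ('c'): continues run of 'c', length=2
  Position 10 ('a'): new char, reset run to 1
Longest run: 'b' with length 2

2


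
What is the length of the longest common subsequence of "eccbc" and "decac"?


LCS of "eccbc" and "decac"
DP table:
           d    e    c    a    c
      0    0    0    0    0    0
  e   0    0    1    1    1    1
  c   0    0    1    2    2    2
  c   0    0    1    2    2    3
  b   0    0    1    2    2    3
  c   0    0    1    2    2    3
LCS length = dp[5][5] = 3

3


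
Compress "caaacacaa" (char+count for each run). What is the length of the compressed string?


Input: caaacacaa
Runs:
  'c' x 1 => "c1"
  'a' x 3 => "a3"
  'c' x 1 => "c1"
  'a' x 1 => "a1"
  'c' x 1 => "c1"
  'a' x 2 => "a2"
Compressed: "c1a3c1a1c1a2"
Compressed length: 12

12


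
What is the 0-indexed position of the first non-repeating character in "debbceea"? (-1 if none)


Input: debbceea
Character frequencies:
  'a': 1
  'b': 2
  'c': 1
  'd': 1
  'e': 3
Scanning left to right for freq == 1:
  Position 0 ('d'): unique! => answer = 0

0


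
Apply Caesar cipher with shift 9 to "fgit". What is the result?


Caesar cipher: shift "fgit" by 9
  'f' (pos 5) + 9 = pos 14 = 'o'
  'g' (pos 6) + 9 = pos 15 = 'p'
  'i' (pos 8) + 9 = pos 17 = 'r'
  't' (pos 19) + 9 = pos 2 = 'c'
Result: oprc

oprc


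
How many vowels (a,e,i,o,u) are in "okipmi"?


Input: okipmi
Checking each character:
  'o' at position 0: vowel (running total: 1)
  'k' at position 1: consonant
  'i' at position 2: vowel (running total: 2)
  'p' at position 3: consonant
  'm' at position 4: consonant
  'i' at position 5: vowel (running total: 3)
Total vowels: 3

3


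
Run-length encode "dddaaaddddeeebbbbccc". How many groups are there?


Input: dddaaaddddeeebbbbccc
Scanning for consecutive runs:
  Group 1: 'd' x 3 (positions 0-2)
  Group 2: 'a' x 3 (positions 3-5)
  Group 3: 'd' x 4 (positions 6-9)
  Group 4: 'e' x 3 (positions 10-12)
  Group 5: 'b' x 4 (positions 13-16)
  Group 6: 'c' x 3 (positions 17-19)
Total groups: 6

6


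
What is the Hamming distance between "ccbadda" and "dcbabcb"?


Comparing "ccbadda" and "dcbabcb" position by position:
  Position 0: 'c' vs 'd' => differ
  Position 1: 'c' vs 'c' => same
  Position 2: 'b' vs 'b' => same
  Position 3: 'a' vs 'a' => same
  Position 4: 'd' vs 'b' => differ
  Position 5: 'd' vs 'c' => differ
  Position 6: 'a' vs 'b' => differ
Total differences (Hamming distance): 4

4


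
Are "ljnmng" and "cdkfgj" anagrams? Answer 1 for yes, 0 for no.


Strings: "ljnmng", "cdkfgj"
Sorted first:  gjlmnn
Sorted second: cdfgjk
Differ at position 0: 'g' vs 'c' => not anagrams

0


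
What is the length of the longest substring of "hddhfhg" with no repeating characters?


Input: "hddhfhg"
Sliding window (track last position of each char):
  Position 0 ('h'): window [0,0] length 1 -- new best
  Position 1 ('d'): window [0,1] length 2 -- new best
  Position 2 ('d'): repeat (last at 1), move window start to 2
  Position 2 ('d'): window [2,2] length 1
  Position 3 ('h'): window [2,3] length 2
  Position 4 ('f'): window [2,4] length 3 -- new best
  Position 5 ('h'): repeat (last at 3), move window start to 4
  Position 5 ('h'): window [4,5] length 2
  Position 6 ('g'): window [4,6] length 3
Longest substring with no repeats: "dhf" with length 3

3


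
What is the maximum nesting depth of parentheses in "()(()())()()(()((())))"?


Input: "()(()())()()(()((())))"
Tracking depth:
  Position 0 '(': depth becomes 1
  Position 1 ')': depth becomes 0
  Position 2 '(': depth becomes 1
  Position 3 '(': depth becomes 2
  Position 4 ')': depth becomes 1
  Position 5 '(': depth becomes 2
  Position 6 ')': depth becomes 1
  Position 7 ')': depth becomes 0
  Position 8 '(': depth becomes 1
  Position 9 ')': depth becomes 0
  Position 10 '(': depth becomes 1
  Position 11 ')': depth becomes 0
  Position 12 '(': depth becomes 1
  Position 13 '(': depth becomes 2
  Position 14 ')': depth becomes 1
  Position 15 '(': depth becomes 2
  Position 16 '(': depth becomes 3
  Position 17 '(': depth becomes 4
  Position 18 ')': depth becomes 3
  Position 19 ')': depth becomes 2
  Position 20 ')': depth becomes 1
  Position 21 ')': depth becomes 0
Maximum depth reached: 4

4


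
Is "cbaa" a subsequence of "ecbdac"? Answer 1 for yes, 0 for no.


Check if "cbaa" is a subsequence of "ecbdac"
Greedy scan:
  Position 0 ('e'): no match needed
  Position 1 ('c'): matches sub[0] = 'c'
  Position 2 ('b'): matches sub[1] = 'b'
  Position 3 ('d'): no match needed
  Position 4 ('a'): matches sub[2] = 'a'
  Position 5 ('c'): no match needed
Only matched 3/4 characters => not a subsequence

0


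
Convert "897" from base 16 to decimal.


Input: "897" in base 16
Positional expansion:
  Digit '8' (value 8) x 16^2 = 2048
  Digit '9' (value 9) x 16^1 = 144
  Digit '7' (value 7) x 16^0 = 7
Sum = 2199

2199


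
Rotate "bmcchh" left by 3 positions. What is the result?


Input: "bmcchh", rotate left by 3
First 3 characters: "bmc"
Remaining characters: "chh"
Concatenate remaining + first: "chh" + "bmc" = "chhbmc"

chhbmc


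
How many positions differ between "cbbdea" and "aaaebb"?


Comparing "cbbdea" and "aaaebb" position by position:
  Position 0: 'c' vs 'a' => DIFFER
  Position 1: 'b' vs 'a' => DIFFER
  Position 2: 'b' vs 'a' => DIFFER
  Position 3: 'd' vs 'e' => DIFFER
  Position 4: 'e' vs 'b' => DIFFER
  Position 5: 'a' vs 'b' => DIFFER
Positions that differ: 6

6


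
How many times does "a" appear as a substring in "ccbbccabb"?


Searching for "a" in "ccbbccabb"
Scanning each position:
  Position 0: "c" => no
  Position 1: "c" => no
  Position 2: "b" => no
  Position 3: "b" => no
  Position 4: "c" => no
  Position 5: "c" => no
  Position 6: "a" => MATCH
  Position 7: "b" => no
  Position 8: "b" => no
Total occurrences: 1

1


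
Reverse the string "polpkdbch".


Input: polpkdbch
Reading characters right to left:
  Position 8: 'h'
  Position 7: 'c'
  Position 6: 'b'
  Position 5: 'd'
  Position 4: 'k'
  Position 3: 'p'
  Position 2: 'l'
  Position 1: 'o'
  Position 0: 'p'
Reversed: hcbdkplop

hcbdkplop


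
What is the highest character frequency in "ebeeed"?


Input: ebeeed
Character counts:
  'b': 1
  'd': 1
  'e': 4
Maximum frequency: 4

4


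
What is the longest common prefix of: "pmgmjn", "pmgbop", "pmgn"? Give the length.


Words: pmgmjn, pmgbop, pmgn
  Position 0: all 'p' => match
  Position 1: all 'm' => match
  Position 2: all 'g' => match
  Position 3: ('m', 'b', 'n') => mismatch, stop
LCP = "pmg" (length 3)

3


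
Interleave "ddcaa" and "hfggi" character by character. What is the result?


Interleaving "ddcaa" and "hfggi":
  Position 0: 'd' from first, 'h' from second => "dh"
  Position 1: 'd' from first, 'f' from second => "df"
  Position 2: 'c' from first, 'g' from second => "cg"
  Position 3: 'a' from first, 'g' from second => "ag"
  Position 4: 'a' from first, 'i' from second => "ai"
Result: dhdfcgagai

dhdfcgagai


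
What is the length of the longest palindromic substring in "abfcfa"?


Input: "abfcfa"
Checking substrings for palindromes:
  [2:5] "fcf" (len 3) => palindrome
Longest palindromic substring: "fcf" with length 3

3


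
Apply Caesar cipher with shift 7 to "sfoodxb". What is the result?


Caesar cipher: shift "sfoodxb" by 7
  's' (pos 18) + 7 = pos 25 = 'z'
  'f' (pos 5) + 7 = pos 12 = 'm'
  'o' (pos 14) + 7 = pos 21 = 'v'
  'o' (pos 14) + 7 = pos 21 = 'v'
  'd' (pos 3) + 7 = pos 10 = 'k'
  'x' (pos 23) + 7 = pos 4 = 'e'
  'b' (pos 1) + 7 = pos 8 = 'i'
Result: zmvvkei

zmvvkei


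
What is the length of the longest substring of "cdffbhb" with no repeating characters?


Input: "cdffbhb"
Sliding window (track last position of each char):
  Position 0 ('c'): window [0,0] length 1 -- new best
  Position 1 ('d'): window [0,1] length 2 -- new best
  Position 2 ('f'): window [0,2] length 3 -- new best
  Position 3 ('f'): repeat (last at 2), move window start to 3
  Position 3 ('f'): window [3,3] length 1
  Position 4 ('b'): window [3,4] length 2
  Position 5 ('h'): window [3,5] length 3
  Position 6 ('b'): repeat (last at 4), move window start to 5
  Position 6 ('b'): window [5,6] length 2
Longest substring with no repeats: "cdf" with length 3

3


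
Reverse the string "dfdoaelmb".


Input: dfdoaelmb
Reading characters right to left:
  Position 8: 'b'
  Position 7: 'm'
  Position 6: 'l'
  Position 5: 'e'
  Position 4: 'a'
  Position 3: 'o'
  Position 2: 'd'
  Position 1: 'f'
  Position 0: 'd'
Reversed: bmleaodfd

bmleaodfd


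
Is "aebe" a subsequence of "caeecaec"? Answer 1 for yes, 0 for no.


Check if "aebe" is a subsequence of "caeecaec"
Greedy scan:
  Position 0 ('c'): no match needed
  Position 1 ('a'): matches sub[0] = 'a'
  Position 2 ('e'): matches sub[1] = 'e'
  Position 3 ('e'): no match needed
  Position 4 ('c'): no match needed
  Position 5 ('a'): no match needed
  Position 6 ('e'): no match needed
  Position 7 ('c'): no match needed
Only matched 2/4 characters => not a subsequence

0


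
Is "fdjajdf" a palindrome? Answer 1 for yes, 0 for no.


Input: fdjajdf
Reversed: fdjajdf
  Compare pos 0 ('f') with pos 6 ('f'): match
  Compare pos 1 ('d') with pos 5 ('d'): match
  Compare pos 2 ('j') with pos 4 ('j'): match
Result: palindrome

1


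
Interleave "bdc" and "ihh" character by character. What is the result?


Interleaving "bdc" and "ihh":
  Position 0: 'b' from first, 'i' from second => "bi"
  Position 1: 'd' from first, 'h' from second => "dh"
  Position 2: 'c' from first, 'h' from second => "ch"
Result: bidhch

bidhch


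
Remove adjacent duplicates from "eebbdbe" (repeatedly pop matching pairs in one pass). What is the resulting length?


Input: eebbdbe
Stack-based adjacent duplicate removal:
  Read 'e': push. Stack: e
  Read 'e': matches stack top 'e' => pop. Stack: (empty)
  Read 'b': push. Stack: b
  Read 'b': matches stack top 'b' => pop. Stack: (empty)
  Read 'd': push. Stack: d
  Read 'b': push. Stack: db
  Read 'e': push. Stack: dbe
Final stack: "dbe" (length 3)

3


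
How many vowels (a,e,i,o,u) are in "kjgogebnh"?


Input: kjgogebnh
Checking each character:
  'k' at position 0: consonant
  'j' at position 1: consonant
  'g' at position 2: consonant
  'o' at position 3: vowel (running total: 1)
  'g' at position 4: consonant
  'e' at position 5: vowel (running total: 2)
  'b' at position 6: consonant
  'n' at position 7: consonant
  'h' at position 8: consonant
Total vowels: 2

2


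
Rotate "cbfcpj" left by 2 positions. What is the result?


Input: "cbfcpj", rotate left by 2
First 2 characters: "cb"
Remaining characters: "fcpj"
Concatenate remaining + first: "fcpj" + "cb" = "fcpjcb"

fcpjcb


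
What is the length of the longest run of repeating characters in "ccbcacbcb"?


Input: "ccbcacbcb"
Scanning for longest run:
  Position 1 ('c'): continues run of 'c', length=2
  Position 2 ('b'): new char, reset run to 1
  Position 3 ('c'): new char, reset run to 1
  Position 4 ('a'): new char, reset run to 1
  Position 5 ('c'): new char, reset run to 1
  Position 6 ('b'): new char, reset run to 1
  Position 7 ('c'): new char, reset run to 1
  Position 8 ('b'): new char, reset run to 1
Longest run: 'c' with length 2

2


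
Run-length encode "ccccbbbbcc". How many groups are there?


Input: ccccbbbbcc
Scanning for consecutive runs:
  Group 1: 'c' x 4 (positions 0-3)
  Group 2: 'b' x 4 (positions 4-7)
  Group 3: 'c' x 2 (positions 8-9)
Total groups: 3

3


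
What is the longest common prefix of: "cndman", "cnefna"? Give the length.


Words: cndman, cnefna
  Position 0: all 'c' => match
  Position 1: all 'n' => match
  Position 2: ('d', 'e') => mismatch, stop
LCP = "cn" (length 2)

2


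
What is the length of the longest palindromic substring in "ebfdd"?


Input: "ebfdd"
Checking substrings for palindromes:
  [3:5] "dd" (len 2) => palindrome
Longest palindromic substring: "dd" with length 2

2


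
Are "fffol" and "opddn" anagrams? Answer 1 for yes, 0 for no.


Strings: "fffol", "opddn"
Sorted first:  ffflo
Sorted second: ddnop
Differ at position 0: 'f' vs 'd' => not anagrams

0


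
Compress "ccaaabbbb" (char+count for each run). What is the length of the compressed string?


Input: ccaaabbbb
Runs:
  'c' x 2 => "c2"
  'a' x 3 => "a3"
  'b' x 4 => "b4"
Compressed: "c2a3b4"
Compressed length: 6

6


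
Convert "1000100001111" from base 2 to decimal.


Input: "1000100001111" in base 2
Positional expansion:
  Digit '1' (value 1) x 2^12 = 4096
  Digit '0' (value 0) x 2^11 = 0
  Digit '0' (value 0) x 2^10 = 0
  Digit '0' (value 0) x 2^9 = 0
  Digit '1' (value 1) x 2^8 = 256
  Digit '0' (value 0) x 2^7 = 0
  Digit '0' (value 0) x 2^6 = 0
  Digit '0' (value 0) x 2^5 = 0
  Digit '0' (value 0) x 2^4 = 0
  Digit '1' (value 1) x 2^3 = 8
  Digit '1' (value 1) x 2^2 = 4
  Digit '1' (value 1) x 2^1 = 2
  Digit '1' (value 1) x 2^0 = 1
Sum = 4367

4367


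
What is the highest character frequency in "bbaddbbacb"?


Input: bbaddbbacb
Character counts:
  'a': 2
  'b': 5
  'c': 1
  'd': 2
Maximum frequency: 5

5


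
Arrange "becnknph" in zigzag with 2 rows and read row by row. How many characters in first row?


Zigzag "becnknph" into 2 rows:
Placing characters:
  'b' => row 0
  'e' => row 1
  'c' => row 0
  'n' => row 1
  'k' => row 0
  'n' => row 1
  'p' => row 0
  'h' => row 1
Rows:
  Row 0: "bckp"
  Row 1: "ennh"
First row length: 4

4


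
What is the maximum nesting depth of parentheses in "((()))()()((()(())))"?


Input: "((()))()()((()(())))"
Tracking depth:
  Position 0 '(': depth becomes 1
  Position 1 '(': depth becomes 2
  Position 2 '(': depth becomes 3
  Position 3 ')': depth becomes 2
  Position 4 ')': depth becomes 1
  Position 5 ')': depth becomes 0
  Position 6 '(': depth becomes 1
  Position 7 ')': depth becomes 0
  Position 8 '(': depth becomes 1
  Position 9 ')': depth becomes 0
  Position 10 '(': depth becomes 1
  Position 11 '(': depth becomes 2
  Position 12 '(': depth becomes 3
  Position 13 ')': depth becomes 2
  Position 14 '(': depth becomes 3
  Position 15 '(': depth becomes 4
  Position 16 ')': depth becomes 3
  Position 17 ')': depth becomes 2
  Position 18 ')': depth becomes 1
  Position 19 ')': depth becomes 0
Maximum depth reached: 4

4


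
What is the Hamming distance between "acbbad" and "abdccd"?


Comparing "acbbad" and "abdccd" position by position:
  Position 0: 'a' vs 'a' => same
  Position 1: 'c' vs 'b' => differ
  Position 2: 'b' vs 'd' => differ
  Position 3: 'b' vs 'c' => differ
  Position 4: 'a' vs 'c' => differ
  Position 5: 'd' vs 'd' => same
Total differences (Hamming distance): 4

4


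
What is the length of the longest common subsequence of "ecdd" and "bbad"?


LCS of "ecdd" and "bbad"
DP table:
           b    b    a    d
      0    0    0    0    0
  e   0    0    0    0    0
  c   0    0    0    0    0
  d   0    0    0    0    1
  d   0    0    0    0    1
LCS length = dp[4][4] = 1

1


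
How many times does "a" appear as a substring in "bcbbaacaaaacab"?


Searching for "a" in "bcbbaacaaaacab"
Scanning each position:
  Position 0: "b" => no
  Position 1: "c" => no
  Position 2: "b" => no
  Position 3: "b" => no
  Position 4: "a" => MATCH
  Position 5: "a" => MATCH
  Position 6: "c" => no
  Position 7: "a" => MATCH
  Position 8: "a" => MATCH
  Position 9: "a" => MATCH
  Position 10: "a" => MATCH
  Position 11: "c" => no
  Position 12: "a" => MATCH
  Position 13: "b" => no
Total occurrences: 7

7


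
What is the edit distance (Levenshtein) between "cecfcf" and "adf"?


Computing edit distance: "cecfcf" -> "adf"
DP table:
           a    d    f
      0    1    2    3
  c   1    1    2    3
  e   2    2    2    3
  c   3    3    3    3
  f   4    4    4    3
  c   5    5    5    4
  f   6    6    6    5
Edit distance = dp[6][3] = 5

5


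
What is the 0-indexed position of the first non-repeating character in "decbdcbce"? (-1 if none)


Input: decbdcbce
Character frequencies:
  'b': 2
  'c': 3
  'd': 2
  'e': 2
Scanning left to right for freq == 1:
  Position 0 ('d'): freq=2, skip
  Position 1 ('e'): freq=2, skip
  Position 2 ('c'): freq=3, skip
  Position 3 ('b'): freq=2, skip
  Position 4 ('d'): freq=2, skip
  Position 5 ('c'): freq=3, skip
  Position 6 ('b'): freq=2, skip
  Position 7 ('c'): freq=3, skip
  Position 8 ('e'): freq=2, skip
  No unique character found => answer = -1

-1


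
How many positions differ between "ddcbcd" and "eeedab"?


Comparing "ddcbcd" and "eeedab" position by position:
  Position 0: 'd' vs 'e' => DIFFER
  Position 1: 'd' vs 'e' => DIFFER
  Position 2: 'c' vs 'e' => DIFFER
  Position 3: 'b' vs 'd' => DIFFER
  Position 4: 'c' vs 'a' => DIFFER
  Position 5: 'd' vs 'b' => DIFFER
Positions that differ: 6

6


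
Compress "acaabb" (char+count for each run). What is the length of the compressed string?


Input: acaabb
Runs:
  'a' x 1 => "a1"
  'c' x 1 => "c1"
  'a' x 2 => "a2"
  'b' x 2 => "b2"
Compressed: "a1c1a2b2"
Compressed length: 8

8


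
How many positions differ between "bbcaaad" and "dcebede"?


Comparing "bbcaaad" and "dcebede" position by position:
  Position 0: 'b' vs 'd' => DIFFER
  Position 1: 'b' vs 'c' => DIFFER
  Position 2: 'c' vs 'e' => DIFFER
  Position 3: 'a' vs 'b' => DIFFER
  Position 4: 'a' vs 'e' => DIFFER
  Position 5: 'a' vs 'd' => DIFFER
  Position 6: 'd' vs 'e' => DIFFER
Positions that differ: 7

7


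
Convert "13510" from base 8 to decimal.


Input: "13510" in base 8
Positional expansion:
  Digit '1' (value 1) x 8^4 = 4096
  Digit '3' (value 3) x 8^3 = 1536
  Digit '5' (value 5) x 8^2 = 320
  Digit '1' (value 1) x 8^1 = 8
  Digit '0' (value 0) x 8^0 = 0
Sum = 5960

5960


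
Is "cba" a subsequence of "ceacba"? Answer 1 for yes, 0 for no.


Check if "cba" is a subsequence of "ceacba"
Greedy scan:
  Position 0 ('c'): matches sub[0] = 'c'
  Position 1 ('e'): no match needed
  Position 2 ('a'): no match needed
  Position 3 ('c'): no match needed
  Position 4 ('b'): matches sub[1] = 'b'
  Position 5 ('a'): matches sub[2] = 'a'
All 3 characters matched => is a subsequence

1


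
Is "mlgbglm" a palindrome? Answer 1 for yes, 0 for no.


Input: mlgbglm
Reversed: mlgbglm
  Compare pos 0 ('m') with pos 6 ('m'): match
  Compare pos 1 ('l') with pos 5 ('l'): match
  Compare pos 2 ('g') with pos 4 ('g'): match
Result: palindrome

1


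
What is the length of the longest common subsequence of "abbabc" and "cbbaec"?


LCS of "abbabc" and "cbbaec"
DP table:
           c    b    b    a    e    c
      0    0    0    0    0    0    0
  a   0    0    0    0    1    1    1
  b   0    0    1    1    1    1    1
  b   0    0    1    2    2    2    2
  a   0    0    1    2    3    3    3
  b   0    0    1    2    3    3    3
  c   0    1    1    2    3    3    4
LCS length = dp[6][6] = 4

4


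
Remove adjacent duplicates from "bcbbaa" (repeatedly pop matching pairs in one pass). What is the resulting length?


Input: bcbbaa
Stack-based adjacent duplicate removal:
  Read 'b': push. Stack: b
  Read 'c': push. Stack: bc
  Read 'b': push. Stack: bcb
  Read 'b': matches stack top 'b' => pop. Stack: bc
  Read 'a': push. Stack: bca
  Read 'a': matches stack top 'a' => pop. Stack: bc
Final stack: "bc" (length 2)

2


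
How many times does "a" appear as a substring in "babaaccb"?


Searching for "a" in "babaaccb"
Scanning each position:
  Position 0: "b" => no
  Position 1: "a" => MATCH
  Position 2: "b" => no
  Position 3: "a" => MATCH
  Position 4: "a" => MATCH
  Position 5: "c" => no
  Position 6: "c" => no
  Position 7: "b" => no
Total occurrences: 3

3


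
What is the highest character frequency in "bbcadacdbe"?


Input: bbcadacdbe
Character counts:
  'a': 2
  'b': 3
  'c': 2
  'd': 2
  'e': 1
Maximum frequency: 3

3


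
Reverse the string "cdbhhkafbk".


Input: cdbhhkafbk
Reading characters right to left:
  Position 9: 'k'
  Position 8: 'b'
  Position 7: 'f'
  Position 6: 'a'
  Position 5: 'k'
  Position 4: 'h'
  Position 3: 'h'
  Position 2: 'b'
  Position 1: 'd'
  Position 0: 'c'
Reversed: kbfakhhbdc

kbfakhhbdc


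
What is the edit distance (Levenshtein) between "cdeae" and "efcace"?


Computing edit distance: "cdeae" -> "efcace"
DP table:
           e    f    c    a    c    e
      0    1    2    3    4    5    6
  c   1    1    2    2    3    4    5
  d   2    2    2    3    3    4    5
  e   3    2    3    3    4    4    4
  a   4    3    3    4    3    4    5
  e   5    4    4    4    4    4    4
Edit distance = dp[5][6] = 4

4


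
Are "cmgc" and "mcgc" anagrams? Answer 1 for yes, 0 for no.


Strings: "cmgc", "mcgc"
Sorted first:  ccgm
Sorted second: ccgm
Sorted forms match => anagrams

1


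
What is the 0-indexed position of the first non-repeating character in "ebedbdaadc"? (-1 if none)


Input: ebedbdaadc
Character frequencies:
  'a': 2
  'b': 2
  'c': 1
  'd': 3
  'e': 2
Scanning left to right for freq == 1:
  Position 0 ('e'): freq=2, skip
  Position 1 ('b'): freq=2, skip
  Position 2 ('e'): freq=2, skip
  Position 3 ('d'): freq=3, skip
  Position 4 ('b'): freq=2, skip
  Position 5 ('d'): freq=3, skip
  Position 6 ('a'): freq=2, skip
  Position 7 ('a'): freq=2, skip
  Position 8 ('d'): freq=3, skip
  Position 9 ('c'): unique! => answer = 9

9


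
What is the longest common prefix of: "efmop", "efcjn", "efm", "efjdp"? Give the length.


Words: efmop, efcjn, efm, efjdp
  Position 0: all 'e' => match
  Position 1: all 'f' => match
  Position 2: ('m', 'c', 'm', 'j') => mismatch, stop
LCP = "ef" (length 2)

2


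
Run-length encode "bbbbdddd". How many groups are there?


Input: bbbbdddd
Scanning for consecutive runs:
  Group 1: 'b' x 4 (positions 0-3)
  Group 2: 'd' x 4 (positions 4-7)
Total groups: 2

2


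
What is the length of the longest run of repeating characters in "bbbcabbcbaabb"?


Input: "bbbcabbcbaabb"
Scanning for longest run:
  Position 1 ('b'): continues run of 'b', length=2
  Position 2 ('b'): continues run of 'b', length=3
  Position 3 ('c'): new char, reset run to 1
  Position 4 ('a'): new char, reset run to 1
  Position 5 ('b'): new char, reset run to 1
  Position 6 ('b'): continues run of 'b', length=2
  Position 7 ('c'): new char, reset run to 1
  Position 8 ('b'): new char, reset run to 1
  Position 9 ('a'): new char, reset run to 1
  Position 10 ('a'): continues run of 'a', length=2
  Position 11 ('b'): new char, reset run to 1
  Position 12 ('b'): continues run of 'b', length=2
Longest run: 'b' with length 3

3


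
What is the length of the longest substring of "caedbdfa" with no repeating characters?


Input: "caedbdfa"
Sliding window (track last position of each char):
  Position 0 ('c'): window [0,0] length 1 -- new best
  Position 1 ('a'): window [0,1] length 2 -- new best
  Position 2 ('e'): window [0,2] length 3 -- new best
  Position 3 ('d'): window [0,3] length 4 -- new best
  Position 4 ('b'): window [0,4] length 5 -- new best
  Position 5 ('d'): repeat (last at 3), move window start to 4
  Position 5 ('d'): window [4,5] length 2
  Position 6 ('f'): window [4,6] length 3
  Position 7 ('a'): window [4,7] length 4
Longest substring with no repeats: "caedb" with length 5

5


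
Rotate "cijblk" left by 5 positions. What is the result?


Input: "cijblk", rotate left by 5
First 5 characters: "cijbl"
Remaining characters: "k"
Concatenate remaining + first: "k" + "cijbl" = "kcijbl"

kcijbl


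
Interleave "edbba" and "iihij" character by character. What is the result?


Interleaving "edbba" and "iihij":
  Position 0: 'e' from first, 'i' from second => "ei"
  Position 1: 'd' from first, 'i' from second => "di"
  Position 2: 'b' from first, 'h' from second => "bh"
  Position 3: 'b' from first, 'i' from second => "bi"
  Position 4: 'a' from first, 'j' from second => "aj"
Result: eidibhbiaj

eidibhbiaj


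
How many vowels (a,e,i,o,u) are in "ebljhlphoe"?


Input: ebljhlphoe
Checking each character:
  'e' at position 0: vowel (running total: 1)
  'b' at position 1: consonant
  'l' at position 2: consonant
  'j' at position 3: consonant
  'h' at position 4: consonant
  'l' at position 5: consonant
  'p' at position 6: consonant
  'h' at position 7: consonant
  'o' at position 8: vowel (running total: 2)
  'e' at position 9: vowel (running total: 3)
Total vowels: 3

3


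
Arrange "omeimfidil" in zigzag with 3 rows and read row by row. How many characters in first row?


Zigzag "omeimfidil" into 3 rows:
Placing characters:
  'o' => row 0
  'm' => row 1
  'e' => row 2
  'i' => row 1
  'm' => row 0
  'f' => row 1
  'i' => row 2
  'd' => row 1
  'i' => row 0
  'l' => row 1
Rows:
  Row 0: "omi"
  Row 1: "mifdl"
  Row 2: "ei"
First row length: 3

3


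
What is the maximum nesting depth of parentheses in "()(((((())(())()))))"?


Input: "()(((((())(())()))))"
Tracking depth:
  Position 0 '(': depth becomes 1
  Position 1 ')': depth becomes 0
  Position 2 '(': depth becomes 1
  Position 3 '(': depth becomes 2
  Position 4 '(': depth becomes 3
  Position 5 '(': depth becomes 4
  Position 6 '(': depth becomes 5
  Position 7 '(': depth becomes 6
  Position 8 ')': depth becomes 5
  Position 9 ')': depth becomes 4
  Position 10 '(': depth becomes 5
  Position 11 '(': depth becomes 6
  Position 12 ')': depth becomes 5
  Position 13 ')': depth becomes 4
  Position 14 '(': depth becomes 5
  Position 15 ')': depth becomes 4
  Position 16 ')': depth becomes 3
  Position 17 ')': depth becomes 2
  Position 18 ')': depth becomes 1
  Position 19 ')': depth becomes 0
Maximum depth reached: 6

6


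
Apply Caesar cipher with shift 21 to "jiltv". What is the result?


Caesar cipher: shift "jiltv" by 21
  'j' (pos 9) + 21 = pos 4 = 'e'
  'i' (pos 8) + 21 = pos 3 = 'd'
  'l' (pos 11) + 21 = pos 6 = 'g'
  't' (pos 19) + 21 = pos 14 = 'o'
  'v' (pos 21) + 21 = pos 16 = 'q'
Result: edgoq

edgoq


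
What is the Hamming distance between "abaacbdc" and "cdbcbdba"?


Comparing "abaacbdc" and "cdbcbdba" position by position:
  Position 0: 'a' vs 'c' => differ
  Position 1: 'b' vs 'd' => differ
  Position 2: 'a' vs 'b' => differ
  Position 3: 'a' vs 'c' => differ
  Position 4: 'c' vs 'b' => differ
  Position 5: 'b' vs 'd' => differ
  Position 6: 'd' vs 'b' => differ
  Position 7: 'c' vs 'a' => differ
Total differences (Hamming distance): 8

8


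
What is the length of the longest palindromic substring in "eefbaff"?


Input: "eefbaff"
Checking substrings for palindromes:
  [0:2] "ee" (len 2) => palindrome
  [5:7] "ff" (len 2) => palindrome
Longest palindromic substring: "ee" with length 2

2


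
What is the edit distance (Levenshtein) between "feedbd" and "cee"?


Computing edit distance: "feedbd" -> "cee"
DP table:
           c    e    e
      0    1    2    3
  f   1    1    2    3
  e   2    2    1    2
  e   3    3    2    1
  d   4    4    3    2
  b   5    5    4    3
  d   6    6    5    4
Edit distance = dp[6][3] = 4

4


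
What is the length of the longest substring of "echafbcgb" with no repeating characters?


Input: "echafbcgb"
Sliding window (track last position of each char):
  Position 0 ('e'): window [0,0] length 1 -- new best
  Position 1 ('c'): window [0,1] length 2 -- new best
  Position 2 ('h'): window [0,2] length 3 -- new best
  Position 3 ('a'): window [0,3] length 4 -- new best
  Position 4 ('f'): window [0,4] length 5 -- new best
  Position 5 ('b'): window [0,5] length 6 -- new best
  Position 6 ('c'): repeat (last at 1), move window start to 2
  Position 6 ('c'): window [2,6] length 5
  Position 7 ('g'): window [2,7] length 6
  Position 8 ('b'): repeat (last at 5), move window start to 6
  Position 8 ('b'): window [6,8] length 3
Longest substring with no repeats: "echafb" with length 6

6


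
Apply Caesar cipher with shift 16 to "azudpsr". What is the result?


Caesar cipher: shift "azudpsr" by 16
  'a' (pos 0) + 16 = pos 16 = 'q'
  'z' (pos 25) + 16 = pos 15 = 'p'
  'u' (pos 20) + 16 = pos 10 = 'k'
  'd' (pos 3) + 16 = pos 19 = 't'
  'p' (pos 15) + 16 = pos 5 = 'f'
  's' (pos 18) + 16 = pos 8 = 'i'
  'r' (pos 17) + 16 = pos 7 = 'h'
Result: qpktfih

qpktfih


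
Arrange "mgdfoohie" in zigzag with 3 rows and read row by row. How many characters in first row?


Zigzag "mgdfoohie" into 3 rows:
Placing characters:
  'm' => row 0
  'g' => row 1
  'd' => row 2
  'f' => row 1
  'o' => row 0
  'o' => row 1
  'h' => row 2
  'i' => row 1
  'e' => row 0
Rows:
  Row 0: "moe"
  Row 1: "gfoi"
  Row 2: "dh"
First row length: 3

3


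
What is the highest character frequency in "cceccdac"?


Input: cceccdac
Character counts:
  'a': 1
  'c': 5
  'd': 1
  'e': 1
Maximum frequency: 5

5


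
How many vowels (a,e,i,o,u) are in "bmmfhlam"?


Input: bmmfhlam
Checking each character:
  'b' at position 0: consonant
  'm' at position 1: consonant
  'm' at position 2: consonant
  'f' at position 3: consonant
  'h' at position 4: consonant
  'l' at position 5: consonant
  'a' at position 6: vowel (running total: 1)
  'm' at position 7: consonant
Total vowels: 1

1


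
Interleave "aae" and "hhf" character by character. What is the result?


Interleaving "aae" and "hhf":
  Position 0: 'a' from first, 'h' from second => "ah"
  Position 1: 'a' from first, 'h' from second => "ah"
  Position 2: 'e' from first, 'f' from second => "ef"
Result: ahahef

ahahef


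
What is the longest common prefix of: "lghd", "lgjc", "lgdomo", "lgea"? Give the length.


Words: lghd, lgjc, lgdomo, lgea
  Position 0: all 'l' => match
  Position 1: all 'g' => match
  Position 2: ('h', 'j', 'd', 'e') => mismatch, stop
LCP = "lg" (length 2)

2


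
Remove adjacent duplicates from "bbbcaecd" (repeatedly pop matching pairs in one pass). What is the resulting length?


Input: bbbcaecd
Stack-based adjacent duplicate removal:
  Read 'b': push. Stack: b
  Read 'b': matches stack top 'b' => pop. Stack: (empty)
  Read 'b': push. Stack: b
  Read 'c': push. Stack: bc
  Read 'a': push. Stack: bca
  Read 'e': push. Stack: bcae
  Read 'c': push. Stack: bcaec
  Read 'd': push. Stack: bcaecd
Final stack: "bcaecd" (length 6)

6


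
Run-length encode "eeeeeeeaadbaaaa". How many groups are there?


Input: eeeeeeeaadbaaaa
Scanning for consecutive runs:
  Group 1: 'e' x 7 (positions 0-6)
  Group 2: 'a' x 2 (positions 7-8)
  Group 3: 'd' x 1 (positions 9-9)
  Group 4: 'b' x 1 (positions 10-10)
  Group 5: 'a' x 4 (positions 11-14)
Total groups: 5

5


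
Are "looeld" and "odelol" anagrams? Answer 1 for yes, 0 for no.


Strings: "looeld", "odelol"
Sorted first:  delloo
Sorted second: delloo
Sorted forms match => anagrams

1


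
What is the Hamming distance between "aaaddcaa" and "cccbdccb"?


Comparing "aaaddcaa" and "cccbdccb" position by position:
  Position 0: 'a' vs 'c' => differ
  Position 1: 'a' vs 'c' => differ
  Position 2: 'a' vs 'c' => differ
  Position 3: 'd' vs 'b' => differ
  Position 4: 'd' vs 'd' => same
  Position 5: 'c' vs 'c' => same
  Position 6: 'a' vs 'c' => differ
  Position 7: 'a' vs 'b' => differ
Total differences (Hamming distance): 6

6


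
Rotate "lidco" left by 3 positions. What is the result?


Input: "lidco", rotate left by 3
First 3 characters: "lid"
Remaining characters: "co"
Concatenate remaining + first: "co" + "lid" = "colid"

colid


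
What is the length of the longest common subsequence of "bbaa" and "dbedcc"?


LCS of "bbaa" and "dbedcc"
DP table:
           d    b    e    d    c    c
      0    0    0    0    0    0    0
  b   0    0    1    1    1    1    1
  b   0    0    1    1    1    1    1
  a   0    0    1    1    1    1    1
  a   0    0    1    1    1    1    1
LCS length = dp[4][6] = 1

1


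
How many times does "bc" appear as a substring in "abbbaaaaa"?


Searching for "bc" in "abbbaaaaa"
Scanning each position:
  Position 0: "ab" => no
  Position 1: "bb" => no
  Position 2: "bb" => no
  Position 3: "ba" => no
  Position 4: "aa" => no
  Position 5: "aa" => no
  Position 6: "aa" => no
  Position 7: "aa" => no
Total occurrences: 0

0


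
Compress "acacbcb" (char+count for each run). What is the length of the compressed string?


Input: acacbcb
Runs:
  'a' x 1 => "a1"
  'c' x 1 => "c1"
  'a' x 1 => "a1"
  'c' x 1 => "c1"
  'b' x 1 => "b1"
  'c' x 1 => "c1"
  'b' x 1 => "b1"
Compressed: "a1c1a1c1b1c1b1"
Compressed length: 14

14


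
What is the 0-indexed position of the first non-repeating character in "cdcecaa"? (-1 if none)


Input: cdcecaa
Character frequencies:
  'a': 2
  'c': 3
  'd': 1
  'e': 1
Scanning left to right for freq == 1:
  Position 0 ('c'): freq=3, skip
  Position 1 ('d'): unique! => answer = 1

1


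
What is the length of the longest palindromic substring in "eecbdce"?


Input: "eecbdce"
Checking substrings for palindromes:
  [0:2] "ee" (len 2) => palindrome
Longest palindromic substring: "ee" with length 2

2


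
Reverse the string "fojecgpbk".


Input: fojecgpbk
Reading characters right to left:
  Position 8: 'k'
  Position 7: 'b'
  Position 6: 'p'
  Position 5: 'g'
  Position 4: 'c'
  Position 3: 'e'
  Position 2: 'j'
  Position 1: 'o'
  Position 0: 'f'
Reversed: kbpgcejof

kbpgcejof


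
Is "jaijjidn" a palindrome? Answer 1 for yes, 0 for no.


Input: jaijjidn
Reversed: ndijjiaj
  Compare pos 0 ('j') with pos 7 ('n'): MISMATCH
  Compare pos 1 ('a') with pos 6 ('d'): MISMATCH
  Compare pos 2 ('i') with pos 5 ('i'): match
  Compare pos 3 ('j') with pos 4 ('j'): match
Result: not a palindrome

0


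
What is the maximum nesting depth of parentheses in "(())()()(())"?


Input: "(())()()(())"
Tracking depth:
  Position 0 '(': depth becomes 1
  Position 1 '(': depth becomes 2
  Position 2 ')': depth becomes 1
  Position 3 ')': depth becomes 0
  Position 4 '(': depth becomes 1
  Position 5 ')': depth becomes 0
  Position 6 '(': depth becomes 1
  Position 7 ')': depth becomes 0
  Position 8 '(': depth becomes 1
  Position 9 '(': depth becomes 2
  Position 10 ')': depth becomes 1
  Position 11 ')': depth becomes 0
Maximum depth reached: 2

2


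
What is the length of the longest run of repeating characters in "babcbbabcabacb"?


Input: "babcbbabcabacb"
Scanning for longest run:
  Position 1 ('a'): new char, reset run to 1
  Position 2 ('b'): new char, reset run to 1
  Position 3 ('c'): new char, reset run to 1
  Position 4 ('b'): new char, reset run to 1
  Position 5 ('b'): continues run of 'b', length=2
  Position 6 ('a'): new char, reset run to 1
  Position 7 ('b'): new char, reset run to 1
  Position 8 ('c'): new char, reset run to 1
  Position 9 ('a'): new char, reset run to 1
  Position 10 ('b'): new char, reset run to 1
  Position 11 ('a'): new char, reset run to 1
  Position 12 ('c'): new char, reset run to 1
  Position 13 ('b'): new char, reset run to 1
Longest run: 'b' with length 2

2


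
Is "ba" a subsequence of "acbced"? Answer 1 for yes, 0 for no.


Check if "ba" is a subsequence of "acbced"
Greedy scan:
  Position 0 ('a'): no match needed
  Position 1 ('c'): no match needed
  Position 2 ('b'): matches sub[0] = 'b'
  Position 3 ('c'): no match needed
  Position 4 ('e'): no match needed
  Position 5 ('d'): no match needed
Only matched 1/2 characters => not a subsequence

0


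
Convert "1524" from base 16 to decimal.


Input: "1524" in base 16
Positional expansion:
  Digit '1' (value 1) x 16^3 = 4096
  Digit '5' (value 5) x 16^2 = 1280
  Digit '2' (value 2) x 16^1 = 32
  Digit '4' (value 4) x 16^0 = 4
Sum = 5412

5412


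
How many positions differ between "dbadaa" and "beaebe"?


Comparing "dbadaa" and "beaebe" position by position:
  Position 0: 'd' vs 'b' => DIFFER
  Position 1: 'b' vs 'e' => DIFFER
  Position 2: 'a' vs 'a' => same
  Position 3: 'd' vs 'e' => DIFFER
  Position 4: 'a' vs 'b' => DIFFER
  Position 5: 'a' vs 'e' => DIFFER
Positions that differ: 5

5


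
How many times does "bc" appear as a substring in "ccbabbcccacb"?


Searching for "bc" in "ccbabbcccacb"
Scanning each position:
  Position 0: "cc" => no
  Position 1: "cb" => no
  Position 2: "ba" => no
  Position 3: "ab" => no
  Position 4: "bb" => no
  Position 5: "bc" => MATCH
  Position 6: "cc" => no
  Position 7: "cc" => no
  Position 8: "ca" => no
  Position 9: "ac" => no
  Position 10: "cb" => no
Total occurrences: 1

1
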